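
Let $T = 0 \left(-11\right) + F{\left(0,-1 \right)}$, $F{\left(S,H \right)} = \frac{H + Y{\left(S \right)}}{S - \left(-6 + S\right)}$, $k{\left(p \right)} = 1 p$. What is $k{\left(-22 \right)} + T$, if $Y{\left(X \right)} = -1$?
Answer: $- \frac{67}{3} \approx -22.333$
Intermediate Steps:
$k{\left(p \right)} = p$
$F{\left(S,H \right)} = - \frac{1}{6} + \frac{H}{6}$ ($F{\left(S,H \right)} = \frac{H - 1}{S - \left(-6 + S\right)} = \frac{-1 + H}{6} = \left(-1 + H\right) \frac{1}{6} = - \frac{1}{6} + \frac{H}{6}$)
$T = - \frac{1}{3}$ ($T = 0 \left(-11\right) + \left(- \frac{1}{6} + \frac{1}{6} \left(-1\right)\right) = 0 - \frac{1}{3} = - \frac{1}{3} \approx -0.33333$)
$k{\left(-22 \right)} + T = -22 - \frac{1}{3} = - \frac{67}{3}$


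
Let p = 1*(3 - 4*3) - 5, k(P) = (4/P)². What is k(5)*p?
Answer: -224/25 ≈ -8.9600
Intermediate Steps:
k(P) = 16/P²
p = -14 (p = 1*(3 - 12) - 5 = 1*(-9) - 5 = -9 - 5 = -14)
k(5)*p = (16/5²)*(-14) = (16*(1/25))*(-14) = (16/25)*(-14) = -224/25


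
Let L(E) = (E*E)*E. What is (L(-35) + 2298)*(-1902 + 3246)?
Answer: -54535488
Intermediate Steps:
L(E) = E**3 (L(E) = E**2*E = E**3)
(L(-35) + 2298)*(-1902 + 3246) = ((-35)**3 + 2298)*(-1902 + 3246) = (-42875 + 2298)*1344 = -40577*1344 = -54535488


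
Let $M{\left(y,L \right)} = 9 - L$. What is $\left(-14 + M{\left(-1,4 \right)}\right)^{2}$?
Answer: $81$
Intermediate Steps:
$\left(-14 + M{\left(-1,4 \right)}\right)^{2} = \left(-14 + \left(9 - 4\right)\right)^{2} = \left(-14 + 5\right)^{2} = \left(-9\right)^{2} = 81$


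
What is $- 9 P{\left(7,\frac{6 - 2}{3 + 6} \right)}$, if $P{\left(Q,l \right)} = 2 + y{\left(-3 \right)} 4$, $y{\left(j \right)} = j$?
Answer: $90$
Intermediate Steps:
$P{\left(Q,l \right)} = -10$ ($P{\left(Q,l \right)} = 2 - 12 = -10$)
$- 9 P{\left(7,\frac{6 - 2}{3 + 6} \right)} = \left(-9\right) \left(-10\right) = 90$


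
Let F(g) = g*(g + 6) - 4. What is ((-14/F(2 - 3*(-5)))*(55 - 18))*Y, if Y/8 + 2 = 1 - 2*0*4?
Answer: 4144/387 ≈ 10.708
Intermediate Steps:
Y = -8 (Y = -16 + 8*(1 - 2*0*4) = -16 + 8*(1 + 0*4) = -16 + 8*(1 + 0) = -16 + 8*1 = -16 + 8 = -8)
F(g) = -4 + g*(6 + g) (F(g) = g*(6 + g) - 4 = -4 + g*(6 + g))
((-14/F(2 - 3*(-5)))*(55 - 18))*Y = ((-14/(-4 + (2 - 3*(-5))² + 6*(2 - 3*(-5))))*(55 - 18))*(-8) = (-14/(-4 + (2 + 15)² + 6*(2 + 15))*37)*(-8) = (-14/(-4 + 17² + 6*17)*37)*(-8) = (-14/(-4 + 289 + 102)*37)*(-8) = (-14/387*37)*(-8) = (-14*1/387*37)*(-8) = -14/387*37*(-8) = -518/387*(-8) = 4144/387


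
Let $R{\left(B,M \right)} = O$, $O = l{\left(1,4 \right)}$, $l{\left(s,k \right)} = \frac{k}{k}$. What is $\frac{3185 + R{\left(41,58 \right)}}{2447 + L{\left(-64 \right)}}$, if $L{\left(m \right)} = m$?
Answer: $\frac{3186}{2383} \approx 1.337$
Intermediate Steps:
$l{\left(s,k \right)} = 1$
$O = 1$
$R{\left(B,M \right)} = 1$
$\frac{3185 + R{\left(41,58 \right)}}{2447 + L{\left(-64 \right)}} = \frac{3185 + 1}{2447 - 64} = \frac{3186}{2383}$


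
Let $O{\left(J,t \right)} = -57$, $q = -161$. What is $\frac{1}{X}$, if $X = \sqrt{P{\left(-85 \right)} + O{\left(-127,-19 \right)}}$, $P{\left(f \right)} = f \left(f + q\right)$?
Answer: $\frac{\sqrt{2317}}{6951} \approx 0.0069249$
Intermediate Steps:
$P{\left(f \right)} = f \left(-161 + f\right)$ ($P{\left(f \right)} = f \left(f - 161\right) = f \left(-161 + f\right)$)
$X = 3 \sqrt{2317}$ ($X = \sqrt{- 85 \left(-161 - 85\right) - 57} = \sqrt{\left(-85\right) \left(-246\right) - 57} = \sqrt{20910 - 57} = \sqrt{20853} = 3 \sqrt{2317} \approx 144.41$)
$\frac{1}{X} = \frac{1}{3 \sqrt{2317}} = \frac{\sqrt{2317}}{6951}$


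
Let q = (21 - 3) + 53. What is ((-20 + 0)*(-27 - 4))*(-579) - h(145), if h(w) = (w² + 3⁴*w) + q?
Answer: -391821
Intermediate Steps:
q = 71 (q = 18 + 53 = 71)
h(w) = 71 + w² + 81*w (h(w) = (w² + 3⁴*w) + 71 = (w² + 81*w) + 71 = 71 + w² + 81*w)
((-20 + 0)*(-27 - 4))*(-579) - h(145) = ((-20 + 0)*(-27 - 4))*(-579) - (71 + 145² + 81*145) = -20*(-31)*(-579) - (71 + 21025 + 11745) = 620*(-579) - 1*32841 = -358980 - 32841 = -391821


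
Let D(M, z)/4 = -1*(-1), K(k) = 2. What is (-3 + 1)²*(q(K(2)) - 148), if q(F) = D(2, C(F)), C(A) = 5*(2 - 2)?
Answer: -576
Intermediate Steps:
C(A) = 0 (C(A) = 5*0 = 0)
D(M, z) = 4 (D(M, z) = 4*(-1*(-1)) = 4*1 = 4)
q(F) = 4
(-3 + 1)²*(q(K(2)) - 148) = (-3 + 1)²*(4 - 148) = (-2)²*(-144) = 4*(-144) = -576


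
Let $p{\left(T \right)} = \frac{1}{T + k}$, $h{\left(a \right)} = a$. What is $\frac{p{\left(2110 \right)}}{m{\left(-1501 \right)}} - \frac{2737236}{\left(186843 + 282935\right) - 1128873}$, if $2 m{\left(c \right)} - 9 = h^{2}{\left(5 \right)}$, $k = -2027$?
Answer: $\frac{3862899091}{929983045} \approx 4.1537$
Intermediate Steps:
$m{\left(c \right)} = 17$ ($m{\left(c \right)} = \frac{9}{2} + \frac{5^{2}}{2} = \frac{9}{2} + \frac{1}{2} \cdot 25 = \frac{9}{2} + \frac{25}{2} = 17$)
$p{\left(T \right)} = \frac{1}{-2027 + T}$ ($p{\left(T \right)} = \frac{1}{T - 2027} = \frac{1}{-2027 + T}$)
$\frac{p{\left(2110 \right)}}{m{\left(-1501 \right)}} - \frac{2737236}{\left(186843 + 282935\right) - 1128873} = \frac{1}{\left(-2027 + 2110\right) 17} - \frac{2737236}{\left(186843 + 282935\right) - 1128873} = \frac{1}{83} \cdot \frac{1}{17} - \frac{2737236}{469778 - 1128873} = \frac{1}{83} \cdot \frac{1}{17} - \frac{2737236}{-659095} = \frac{1}{1411} - - \frac{2737236}{659095} = \frac{1}{1411} + \frac{2737236}{659095} = \frac{3862899091}{929983045}$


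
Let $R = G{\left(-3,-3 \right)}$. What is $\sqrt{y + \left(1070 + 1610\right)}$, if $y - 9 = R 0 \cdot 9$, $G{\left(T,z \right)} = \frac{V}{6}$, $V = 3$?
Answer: $\sqrt{2689} \approx 51.856$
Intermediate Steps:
$G{\left(T,z \right)} = \frac{1}{2}$ ($G{\left(T,z \right)} = \frac{3}{6} = 3 \cdot \frac{1}{6} = \frac{1}{2}$)
$R = \frac{1}{2} \approx 0.5$
$y = 9$ ($y = 9 + \frac{1}{2} \cdot 0 \cdot 9 = 9 + 0 \cdot 9 = 9 + 0 = 9$)
$\sqrt{y + \left(1070 + 1610\right)} = \sqrt{9 + \left(1070 + 1610\right)} = \sqrt{9 + 2680} = \sqrt{2689}$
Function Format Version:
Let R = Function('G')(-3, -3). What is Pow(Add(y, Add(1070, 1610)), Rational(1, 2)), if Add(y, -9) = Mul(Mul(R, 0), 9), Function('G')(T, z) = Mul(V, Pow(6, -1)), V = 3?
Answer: Pow(2689, Rational(1, 2)) ≈ 51.856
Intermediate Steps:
Function('G')(T, z) = Rational(1, 2) (Function('G')(T, z) = Mul(3, Pow(6, -1)) = Mul(3, Rational(1, 6)) = Rational(1, 2))
R = Rational(1, 2) ≈ 0.50000
y = 9 (y = Add(9, Mul(Mul(Rational(1, 2), 0), 9)) = Add(9, Mul(0, 9)) = Add(9, 0) = 9)
Pow(Add(y, Add(1070, 1610)), Rational(1, 2)) = Pow(Add(9, Add(1070, 1610)), Rational(1, 2)) = Pow(Add(9, 2680), Rational(1, 2)) = Pow(2689, Rational(1, 2))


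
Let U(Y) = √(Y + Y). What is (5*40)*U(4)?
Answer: 400*√2 ≈ 565.69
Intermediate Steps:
U(Y) = √2*√Y (U(Y) = √(2*Y) = √2*√Y)
(5*40)*U(4) = (5*40)*(√2*√4) = 200*(√2*2) = 200*(2*√2) = 400*√2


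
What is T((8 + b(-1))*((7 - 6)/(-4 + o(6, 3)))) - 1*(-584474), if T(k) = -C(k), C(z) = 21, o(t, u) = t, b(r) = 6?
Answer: 584453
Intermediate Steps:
T(k) = -21 (T(k) = -1*21 = -21)
T((8 + b(-1))*((7 - 6)/(-4 + o(6, 3)))) - 1*(-584474) = -21 - 1*(-584474) = -21 + 584474 = 584453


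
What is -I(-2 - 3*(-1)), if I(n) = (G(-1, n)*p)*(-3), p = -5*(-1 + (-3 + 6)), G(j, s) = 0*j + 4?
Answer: -120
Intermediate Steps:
G(j, s) = 4 (G(j, s) = 0 + 4 = 4)
p = -10 (p = -5*(-1 + 3) = -5*2 = -10)
I(n) = 120 (I(n) = (4*(-10))*(-3) = -40*(-3) = 120)
-I(-2 - 3*(-1)) = -1*120 = -120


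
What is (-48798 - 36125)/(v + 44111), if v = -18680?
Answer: -84923/25431 ≈ -3.3393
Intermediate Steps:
(-48798 - 36125)/(v + 44111) = (-48798 - 36125)/(-18680 + 44111) = -84923/25431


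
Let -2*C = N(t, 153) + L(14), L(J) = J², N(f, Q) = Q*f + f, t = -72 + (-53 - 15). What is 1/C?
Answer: 1/10682 ≈ 9.3615e-5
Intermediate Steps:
t = -140 (t = -72 - 68 = -140)
N(f, Q) = f + Q*f
C = 10682 (C = -(-140*(1 + 153) + 14²)/2 = -(-140*154 + 196)/2 = -(-21560 + 196)/2 = -½*(-21364) = 10682)
1/C = 1/10682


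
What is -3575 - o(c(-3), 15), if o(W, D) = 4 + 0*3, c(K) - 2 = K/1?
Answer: -3579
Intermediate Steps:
c(K) = 2 + K (c(K) = 2 + K/1 = 2 + K*1 = 2 + K)
o(W, D) = 4 (o(W, D) = 4 + 0 = 4)
-3575 - o(c(-3), 15) = -3575 - 1*4 = -3575 - 4 = -3579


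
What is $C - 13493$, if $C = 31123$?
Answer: $17630$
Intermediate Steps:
$C - 13493 = 31123 - 13493 = 17630$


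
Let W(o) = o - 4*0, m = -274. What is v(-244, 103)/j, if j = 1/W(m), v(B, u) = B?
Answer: 66856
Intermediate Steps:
W(o) = o (W(o) = o + 0 = o)
j = -1/274 (j = 1/(-274) = -1/274 ≈ -0.0036496)
v(-244, 103)/j = -244/(-1/274) = -244*(-274) = 66856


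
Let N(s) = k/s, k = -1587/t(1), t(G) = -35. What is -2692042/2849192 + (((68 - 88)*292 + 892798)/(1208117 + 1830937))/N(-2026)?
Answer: -48045322321540769/3435398080628004 ≈ -13.985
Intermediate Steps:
k = 1587/35 (k = -1587/(-35) = -1587*(-1/35) = 1587/35 ≈ 45.343)
N(s) = 1587/(35*s)
-2692042/2849192 + (((68 - 88)*292 + 892798)/(1208117 + 1830937))/N(-2026) = -2692042/2849192 + (((68 - 88)*292 + 892798)/(1208117 + 1830937))/(((1587/35)/(-2026))) = -2692042*1/2849192 + ((-20*292 + 892798)/3039054)/(((1587/35)*(-1/2026))) = -1346021/1424596 + ((-5840 + 892798)*(1/3039054))/(-1587/70910) = -1346021/1424596 + (886958*(1/3039054))*(-70910/1587) = -1346021/1424596 + (443479/1519527)*(-70910/1587) = -1346021/1424596 - 31447095890/2411489349 = -48045322321540769/3435398080628004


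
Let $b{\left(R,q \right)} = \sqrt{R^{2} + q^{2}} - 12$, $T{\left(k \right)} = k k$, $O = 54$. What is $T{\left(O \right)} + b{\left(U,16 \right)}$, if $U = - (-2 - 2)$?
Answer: $2904 + 4 \sqrt{17} \approx 2920.5$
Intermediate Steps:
$T{\left(k \right)} = k^{2}$
$U = 4$ ($U = \left(-1\right) \left(-4\right) = 4$)
$b{\left(R,q \right)} = -12 + \sqrt{R^{2} + q^{2}}$
$T{\left(O \right)} + b{\left(U,16 \right)} = 54^{2} - \left(12 - \sqrt{4^{2} + 16^{2}}\right) = 2916 - \left(12 - \sqrt{16 + 256}\right) = 2916 - \left(12 - \sqrt{272}\right) = 2916 - \left(12 - 4 \sqrt{17}\right) = 2904 + 4 \sqrt{17}$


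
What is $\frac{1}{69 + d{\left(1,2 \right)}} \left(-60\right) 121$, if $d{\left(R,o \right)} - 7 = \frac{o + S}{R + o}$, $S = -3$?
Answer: $- \frac{21780}{227} \approx -95.947$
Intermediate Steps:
$d{\left(R,o \right)} = 7 + \frac{-3 + o}{R + o}$ ($d{\left(R,o \right)} = 7 + \frac{o - 3}{R + o} = 7 + \frac{-3 + o}{R + o}$)
$\frac{1}{69 + d{\left(1,2 \right)}} \left(-60\right) 121 = \frac{1}{69 + \frac{-3 + 7 \cdot 1 + 8 \cdot 2}{1 + 2}} \left(-60\right) 121 = \frac{1}{69 + \frac{-3 + 7 + 16}{3}} \left(-60\right) 121 = \frac{1}{69 + \frac{1}{3} \cdot 20} \left(-60\right) 121 = \frac{1}{69 + \frac{20}{3}} \left(-60\right) 121 = \frac{1}{\frac{227}{3}} \left(-60\right) 121 = \frac{3}{227} \left(-60\right) 121 = \left(- \frac{180}{227}\right) 121 = - \frac{21780}{227}$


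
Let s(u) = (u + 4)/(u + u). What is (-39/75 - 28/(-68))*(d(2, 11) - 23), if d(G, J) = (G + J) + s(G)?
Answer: 23/25 ≈ 0.92000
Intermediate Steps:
s(u) = (4 + u)/(2*u) (s(u) = (4 + u)/((2*u)) = (4 + u)*(1/(2*u)) = (4 + u)/(2*u))
d(G, J) = G + J + (4 + G)/(2*G) (d(G, J) = (G + J) + (4 + G)/(2*G) = G + J + (4 + G)/(2*G))
(-39/75 - 28/(-68))*(d(2, 11) - 23) = (-39/75 - 28/(-68))*((1/2 + 2 + 11 + 2/2) - 23) = (-39*1/75 - 28*(-1/68))*((1/2 + 2 + 11 + 2*(1/2)) - 23) = (-13/25 + 7/17)*((1/2 + 2 + 11 + 1) - 23) = -46*(29/2 - 23)/425 = -46/425*(-17/2) = 23/25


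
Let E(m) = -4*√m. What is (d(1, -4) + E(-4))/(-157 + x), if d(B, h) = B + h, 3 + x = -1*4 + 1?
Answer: 3/163 + 8*I/163 ≈ 0.018405 + 0.04908*I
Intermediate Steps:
x = -6 (x = -3 + (-1*4 + 1) = -3 + (-4 + 1) = -3 - 3 = -6)
(d(1, -4) + E(-4))/(-157 + x) = ((1 - 4) - 8*I)/(-157 - 6) = (-3 - 8*I)/(-163) = (-3 - 8*I)*(-1/163) = 3/163 + 8*I/163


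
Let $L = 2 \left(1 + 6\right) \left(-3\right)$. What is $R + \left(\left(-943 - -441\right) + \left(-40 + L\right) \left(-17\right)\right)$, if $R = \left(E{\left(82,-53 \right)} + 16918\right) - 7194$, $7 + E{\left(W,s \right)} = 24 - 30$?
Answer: $10603$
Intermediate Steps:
$L = -42$ ($L = 2 \cdot 7 \left(-3\right) = 14 \left(-3\right) = -42$)
$E{\left(W,s \right)} = -13$ ($E{\left(W,s \right)} = -7 + \left(24 - 30\right) = -7 - 6 = -13$)
$R = 9711$ ($R = \left(-13 + 16918\right) - 7194 = 16905 - 7194 = 9711$)
$R + \left(\left(-943 - -441\right) + \left(-40 + L\right) \left(-17\right)\right) = 9711 + \left(\left(-943 - -441\right) + \left(-40 - 42\right) \left(-17\right)\right) = 9711 + \left(\left(-943 + 441\right) - -1394\right) = 9711 + \left(-502 + 1394\right) = 9711 + 892 = 10603$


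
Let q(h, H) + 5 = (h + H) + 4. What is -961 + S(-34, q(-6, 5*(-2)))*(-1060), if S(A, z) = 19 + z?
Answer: -3081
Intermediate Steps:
q(h, H) = -1 + H + h (q(h, H) = -5 + ((h + H) + 4) = -5 + ((H + h) + 4) = -5 + (4 + H + h) = -1 + H + h)
-961 + S(-34, q(-6, 5*(-2)))*(-1060) = -961 + (19 + (-1 + 5*(-2) - 6))*(-1060) = -961 + (19 + (-1 - 10 - 6))*(-1060) = -961 + (19 - 17)*(-1060) = -961 + 2*(-1060) = -961 - 2120 = -3081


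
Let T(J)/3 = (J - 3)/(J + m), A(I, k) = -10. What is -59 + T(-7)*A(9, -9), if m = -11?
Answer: -227/3 ≈ -75.667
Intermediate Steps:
T(J) = 3*(-3 + J)/(-11 + J) (T(J) = 3*((J - 3)/(J - 11)) = 3*((-3 + J)/(-11 + J)) = 3*(-3 + J)/(-11 + J))
-59 + T(-7)*A(9, -9) = -59 + (3*(-3 - 7)/(-11 - 7))*(-10) = -59 + (3*(-10)/(-18))*(-10) = -59 + (3*(-1/18)*(-10))*(-10) = -59 + (5/3)*(-10) = -59 - 50/3 = -227/3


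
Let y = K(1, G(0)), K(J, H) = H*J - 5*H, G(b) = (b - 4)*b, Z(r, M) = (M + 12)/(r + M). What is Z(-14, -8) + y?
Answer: -2/11 ≈ -0.18182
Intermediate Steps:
Z(r, M) = (12 + M)/(M + r)
G(b) = b*(-4 + b) (G(b) = (-4 + b)*b = b*(-4 + b))
K(J, H) = -5*H + H*J
y = 0 (y = (0*(-4 + 0))*(-5 + 1) = (0*(-4))*(-4) = 0*(-4) = 0)
Z(-14, -8) + y = (12 - 8)/(-8 - 14) + 0 = 4/(-22) + 0 = -1/22*4 + 0 = -2/11 + 0 = -2/11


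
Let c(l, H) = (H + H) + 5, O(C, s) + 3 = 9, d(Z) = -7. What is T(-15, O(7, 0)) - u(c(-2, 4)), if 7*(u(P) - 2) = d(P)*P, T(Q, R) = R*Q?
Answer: -79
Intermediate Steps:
O(C, s) = 6 (O(C, s) = -3 + 9 = 6)
c(l, H) = 5 + 2*H (c(l, H) = 2*H + 5 = 5 + 2*H)
T(Q, R) = Q*R
u(P) = 2 - P (u(P) = 2 + (-7*P)/7 = 2 - P)
T(-15, O(7, 0)) - u(c(-2, 4)) = -15*6 - (2 - (5 + 2*4)) = -90 - (2 - (5 + 8)) = -90 - (2 - 1*13) = -90 - (2 - 13) = -90 - 1*(-11) = -90 + 11 = -79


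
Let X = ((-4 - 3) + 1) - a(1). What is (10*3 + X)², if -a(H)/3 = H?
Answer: 729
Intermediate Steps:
a(H) = -3*H
X = -3 (X = ((-4 - 3) + 1) - (-3) = (-7 + 1) - 1*(-3) = -6 + 3 = -3)
(10*3 + X)² = (10*3 - 3)² = (30 - 3)² = 27² = 729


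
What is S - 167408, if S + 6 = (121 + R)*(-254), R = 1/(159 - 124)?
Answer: -6935434/35 ≈ -1.9816e+5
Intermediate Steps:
R = 1/35 ≈ 0.028571
S = -1076154/35 (S = -6 + (121 + 1/35)*(-254) = -6 + (4236/35)*(-254) = -6 - 1075944/35 = -1076154/35 ≈ -30747.)
S - 167408 = -1076154/35 - 167408 = -6935434/35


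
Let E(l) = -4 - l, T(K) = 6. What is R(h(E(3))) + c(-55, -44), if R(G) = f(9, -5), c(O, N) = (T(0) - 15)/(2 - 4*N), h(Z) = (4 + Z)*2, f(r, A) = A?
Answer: -899/178 ≈ -5.0506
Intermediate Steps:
h(Z) = 8 + 2*Z
c(O, N) = -9/(2 - 4*N) (c(O, N) = (6 - 15)/(2 - 4*N) = -9/(2 - 4*N))
R(G) = -5
R(h(E(3))) + c(-55, -44) = -5 + 9/(2*(-1 + 2*(-44))) = -5 + 9/(2*(-1 - 88)) = -5 + (9/2)/(-89) = -5 + (9/2)*(-1/89) = -5 - 9/178 = -899/178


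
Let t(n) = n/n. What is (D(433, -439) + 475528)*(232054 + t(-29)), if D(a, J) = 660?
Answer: 110501806340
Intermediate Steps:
t(n) = 1
(D(433, -439) + 475528)*(232054 + t(-29)) = (660 + 475528)*(232054 + 1) = 476188*232055 = 110501806340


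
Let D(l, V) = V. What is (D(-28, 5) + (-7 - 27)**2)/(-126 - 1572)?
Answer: -387/566 ≈ -0.68375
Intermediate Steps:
(D(-28, 5) + (-7 - 27)**2)/(-126 - 1572) = (5 + (-7 - 27)**2)/(-126 - 1572) = (5 + (-34)**2)/(-1698) = (5 + 1156)*(-1/1698) = 1161*(-1/1698) = -387/566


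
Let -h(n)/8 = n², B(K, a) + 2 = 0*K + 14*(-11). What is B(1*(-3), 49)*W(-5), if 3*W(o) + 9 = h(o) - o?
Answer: 10608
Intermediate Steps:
B(K, a) = -156 (B(K, a) = -2 + (0*K + 14*(-11)) = -2 + (0 - 154) = -2 - 154 = -156)
h(n) = -8*n²
W(o) = -3 - 8*o²/3 - o/3 (W(o) = -3 + (-8*o² - o)/3 = -3 + (-o - 8*o²)/3 = -3 + (-8*o²/3 - o/3) = -3 - 8*o²/3 - o/3)
B(1*(-3), 49)*W(-5) = -156*(-3 - 8/3*(-5)² - ⅓*(-5)) = -156*(-3 - 8/3*25 + 5/3) = -156*(-3 - 200/3 + 5/3) = -156*(-68) = 10608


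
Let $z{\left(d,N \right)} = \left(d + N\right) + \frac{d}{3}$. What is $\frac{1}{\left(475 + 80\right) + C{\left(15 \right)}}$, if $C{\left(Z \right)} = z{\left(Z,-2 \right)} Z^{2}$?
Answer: $\frac{1}{4605} \approx 0.00021716$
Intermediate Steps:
$z{\left(d,N \right)} = N + \frac{4 d}{3}$ ($z{\left(d,N \right)} = \left(N + d\right) + d \frac{1}{3} = \left(N + d\right) + \frac{d}{3} = N + \frac{4 d}{3}$)
$C{\left(Z \right)} = Z^{2} \left(-2 + \frac{4 Z}{3}\right)$ ($C{\left(Z \right)} = \left(-2 + \frac{4 Z}{3}\right) Z^{2} = Z^{2} \left(-2 + \frac{4 Z}{3}\right)$)
$\frac{1}{\left(475 + 80\right) + C{\left(15 \right)}} = \frac{1}{\left(475 + 80\right) + 15^{2} \left(-2 + \frac{4}{3} \cdot 15\right)} = \frac{1}{555 + 225 \left(-2 + 20\right)} = \frac{1}{555 + 225 \cdot 18} = \frac{1}{555 + 4050} = \frac{1}{4605}$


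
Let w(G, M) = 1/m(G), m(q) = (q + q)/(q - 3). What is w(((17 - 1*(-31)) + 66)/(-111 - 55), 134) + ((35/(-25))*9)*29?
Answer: -34458/95 ≈ -362.72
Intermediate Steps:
m(q) = 2*q/(-3 + q) (m(q) = (2*q)/(-3 + q) = 2*q/(-3 + q))
w(G, M) = (-3 + G)/(2*G) (w(G, M) = 1/(2*G/(-3 + G)) = (-3 + G)/(2*G))
w(((17 - 1*(-31)) + 66)/(-111 - 55), 134) + ((35/(-25))*9)*29 = (-3 + ((17 - 1*(-31)) + 66)/(-111 - 55))/(2*((((17 - 1*(-31)) + 66)/(-111 - 55)))) + ((35/(-25))*9)*29 = (-3 + ((17 + 31) + 66)/(-166))/(2*((((17 + 31) + 66)/(-166)))) + ((35*(-1/25))*9)*29 = (-3 + (48 + 66)*(-1/166))/(2*(((48 + 66)*(-1/166)))) - 7/5*9*29 = (-3 + 114*(-1/166))/(2*((114*(-1/166)))) - 63/5*29 = (-3 - 57/83)/(2*(-57/83)) - 1827/5 = (½)*(-83/57)*(-306/83) - 1827/5 = 51/19 - 1827/5 = -34458/95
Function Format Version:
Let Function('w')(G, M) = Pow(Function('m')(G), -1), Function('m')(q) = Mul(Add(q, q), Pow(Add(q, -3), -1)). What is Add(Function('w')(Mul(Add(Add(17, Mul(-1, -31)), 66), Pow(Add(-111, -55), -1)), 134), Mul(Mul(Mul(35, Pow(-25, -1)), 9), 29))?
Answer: Rational(-34458, 95) ≈ -362.72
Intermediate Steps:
Function('m')(q) = Mul(2, q, Pow(Add(-3, q), -1)) (Function('m')(q) = Mul(Mul(2, q), Pow(Add(-3, q), -1)) = Mul(2, q, Pow(Add(-3, q), -1)))
Function('w')(G, M) = Mul(Rational(1, 2), Pow(G, -1), Add(-3, G)) (Function('w')(G, M) = Pow(Mul(2, G, Pow(Add(-3, G), -1)), -1) = Mul(Rational(1, 2), Pow(G, -1), Add(-3, G)))
Add(Function('w')(Mul(Add(Add(17, Mul(-1, -31)), 66), Pow(Add(-111, -55), -1)), 134), Mul(Mul(Mul(35, Pow(-25, -1)), 9), 29)) = Add(Mul(Rational(1, 2), Pow(Mul(Add(Add(17, Mul(-1, -31)), 66), Pow(Add(-111, -55), -1)), -1), Add(-3, Mul(Add(Add(17, Mul(-1, -31)), 66), Pow(Add(-111, -55), -1)))), Mul(Mul(Mul(35, Pow(-25, -1)), 9), 29)) = Add(Mul(Rational(1, 2), Pow(Mul(Add(Add(17, 31), 66), Pow(-166, -1)), -1), Add(-3, Mul(Add(Add(17, 31), 66), Pow(-166, -1)))), Mul(Mul(Mul(35, Rational(-1, 25)), 9), 29)) = Add(Mul(Rational(1, 2), Pow(Mul(Add(48, 66), Rational(-1, 166)), -1), Add(-3, Mul(Add(48, 66), Rational(-1, 166)))), Mul(Mul(Rational(-7, 5), 9), 29)) = Add(Mul(Rational(1, 2), Pow(Mul(114, Rational(-1, 166)), -1), Add(-3, Mul(114, Rational(-1, 166)))), Mul(Rational(-63, 5), 29)) = Add(Mul(Rational(1, 2), Pow(Rational(-57, 83), -1), Add(-3, Rational(-57, 83))), Rational(-1827, 5)) = Add(Mul(Rational(1, 2), Rational(-83, 57), Rational(-306, 83)), Rational(-1827, 5)) = Add(Rational(51, 19), Rational(-1827, 5)) = Rational(-34458, 95)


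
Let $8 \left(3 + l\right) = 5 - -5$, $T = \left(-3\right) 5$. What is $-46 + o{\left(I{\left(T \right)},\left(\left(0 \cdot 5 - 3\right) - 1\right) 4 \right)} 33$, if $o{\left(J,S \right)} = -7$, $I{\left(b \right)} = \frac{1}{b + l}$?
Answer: $-277$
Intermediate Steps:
$T = -15$
$l = - \frac{7}{4}$ ($l = -3 + \frac{5 - -5}{8} = -3 + \frac{5 + 5}{8} = -3 + \frac{1}{8} \cdot 10 = -3 + \frac{5}{4} = - \frac{7}{4} \approx -1.75$)
$I{\left(b \right)} = \frac{1}{- \frac{7}{4} + b}$ ($I{\left(b \right)} = \frac{1}{b - \frac{7}{4}} = \frac{1}{- \frac{7}{4} + b}$)
$-46 + o{\left(I{\left(T \right)},\left(\left(0 \cdot 5 - 3\right) - 1\right) 4 \right)} 33 = -46 - 231 = -277$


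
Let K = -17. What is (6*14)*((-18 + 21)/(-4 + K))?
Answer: -12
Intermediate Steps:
(6*14)*((-18 + 21)/(-4 + K)) = (6*14)*((-18 + 21)/(-4 - 17)) = 84*(3/(-21)) = 84*(3*(-1/21)) = 84*(-1/7) = -12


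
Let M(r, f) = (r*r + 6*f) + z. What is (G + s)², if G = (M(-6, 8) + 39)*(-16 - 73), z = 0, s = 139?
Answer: 116812864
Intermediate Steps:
M(r, f) = r² + 6*f (M(r, f) = (r*r + 6*f) + 0 = (r² + 6*f) + 0 = r² + 6*f)
G = -10947 (G = (((-6)² + 6*8) + 39)*(-16 - 73) = ((36 + 48) + 39)*(-89) = (84 + 39)*(-89) = 123*(-89) = -10947)
(G + s)² = (-10947 + 139)² = (-10808)² = 116812864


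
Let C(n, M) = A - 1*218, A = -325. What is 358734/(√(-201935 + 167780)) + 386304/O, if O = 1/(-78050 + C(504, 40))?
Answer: -30360790272 - 119578*I*√3795/3795 ≈ -3.0361e+10 - 1941.1*I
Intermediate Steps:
C(n, M) = -543 (C(n, M) = -325 - 1*218 = -325 - 218 = -543)
O = -1/78593 (O = 1/(-78050 - 543) = 1/(-78593) = -1/78593 ≈ -1.2724e-5)
358734/(√(-201935 + 167780)) + 386304/O = 358734/(√(-201935 + 167780)) + 386304/(-1/78593) = 358734/(√(-34155)) + 386304*(-78593) = 358734/((3*I*√3795)) - 30360790272 = 358734*(-I*√3795/11385) - 30360790272 = -119578*I*√3795/3795 - 30360790272 = -30360790272 - 119578*I*√3795/3795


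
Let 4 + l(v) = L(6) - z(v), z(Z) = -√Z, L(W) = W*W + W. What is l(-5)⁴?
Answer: (38 + I*√5)⁴ ≈ 2.0418e+6 + 4.8909e+5*I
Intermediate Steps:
L(W) = W + W² (L(W) = W² + W = W + W²)
l(v) = 38 + √v (l(v) = -4 + (6*(1 + 6) - (-1)*√v) = -4 + (6*7 + √v) = -4 + (42 + √v) = 38 + √v)
l(-5)⁴ = (38 + √(-5))⁴ = (38 + I*√5)⁴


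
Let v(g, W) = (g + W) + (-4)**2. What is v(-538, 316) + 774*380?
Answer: 293914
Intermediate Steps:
v(g, W) = 16 + W + g (v(g, W) = (W + g) + 16 = 16 + W + g)
v(-538, 316) + 774*380 = (16 + 316 - 538) + 774*380 = -206 + 294120 = 293914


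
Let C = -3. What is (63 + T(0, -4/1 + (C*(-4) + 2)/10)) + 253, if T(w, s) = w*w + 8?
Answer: 324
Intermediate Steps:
T(w, s) = 8 + w² (T(w, s) = w² + 8 = 8 + w²)
(63 + T(0, -4/1 + (C*(-4) + 2)/10)) + 253 = (63 + (8 + 0²)) + 253 = (63 + (8 + 0)) + 253 = (63 + 8) + 253 = 71 + 253 = 324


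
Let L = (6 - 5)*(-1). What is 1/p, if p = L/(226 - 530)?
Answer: 304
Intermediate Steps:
L = -1 (L = 1*(-1) = -1)
p = 1/304 (p = -1/(226 - 530) = -1/(-304) = -1/304*(-1) = 1/304 ≈ 0.0032895)
1/p = 1/(1/304) = 304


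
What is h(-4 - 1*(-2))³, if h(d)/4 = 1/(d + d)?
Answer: -1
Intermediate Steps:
h(d) = 2/d (h(d) = 4/(d + d) = 4/((2*d)) = 4*(1/(2*d)) = 2/d)
h(-4 - 1*(-2))³ = (2/(-4 - 1*(-2)))³ = (2/(-4 + 2))³ = (2/(-2))³ = (2*(-½))³ = (-1)³ = -1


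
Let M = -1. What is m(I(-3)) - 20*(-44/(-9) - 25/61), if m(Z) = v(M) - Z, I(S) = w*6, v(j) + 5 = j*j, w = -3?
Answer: -41494/549 ≈ -75.581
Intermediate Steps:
v(j) = -5 + j**2 (v(j) = -5 + j*j = -5 + j**2)
I(S) = -18 (I(S) = -3*6 = -18)
m(Z) = -4 - Z (m(Z) = (-5 + (-1)**2) - Z = (-5 + 1) - Z = -4 - Z)
m(I(-3)) - 20*(-44/(-9) - 25/61) = (-4 - 1*(-18)) - 20*(-44/(-9) - 25/61) = (-4 + 18) - 20*(-44*(-1/9) - 25*1/61) = 14 - 20*(44/9 - 25/61) = 14 - 20*2459/549 = 14 - 49180/549 = -41494/549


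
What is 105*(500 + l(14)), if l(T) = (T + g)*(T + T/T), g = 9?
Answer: 88725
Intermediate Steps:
l(T) = (1 + T)*(9 + T) (l(T) = (T + 9)*(T + T/T) = (9 + T)*(T + 1) = (9 + T)*(1 + T) = (1 + T)*(9 + T))
105*(500 + l(14)) = 105*(500 + (9 + 14**2 + 10*14)) = 105*(500 + (9 + 196 + 140)) = 105*(500 + 345) = 105*845 = 88725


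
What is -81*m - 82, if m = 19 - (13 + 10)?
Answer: 242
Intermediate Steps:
m = -4 (m = 19 - 1*23 = 19 - 23 = -4)
-81*m - 82 = -81*(-4) - 82 = 324 - 82 = 242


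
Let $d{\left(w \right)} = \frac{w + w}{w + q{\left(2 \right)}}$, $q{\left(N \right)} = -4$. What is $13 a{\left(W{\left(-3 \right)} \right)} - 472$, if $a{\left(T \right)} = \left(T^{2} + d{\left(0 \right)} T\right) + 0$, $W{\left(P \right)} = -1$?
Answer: $-459$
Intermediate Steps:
$d{\left(w \right)} = \frac{2 w}{-4 + w}$ ($d{\left(w \right)} = \frac{w + w}{w - 4} = \frac{2 w}{-4 + w}$)
$a{\left(T \right)} = T^{2}$ ($a{\left(T \right)} = \left(T^{2} + 2 \cdot 0 \frac{1}{-4 + 0} T\right) + 0 = \left(T^{2} + 2 \cdot 0 \frac{1}{-4} T\right) + 0 = \left(T^{2} + 2 \cdot 0 \left(- \frac{1}{4}\right) T\right) + 0 = \left(T^{2} + 0 T\right) + 0 = \left(T^{2} + 0\right) + 0 = T^{2} + 0 = T^{2}$)
$13 a{\left(W{\left(-3 \right)} \right)} - 472 = 13 \left(-1\right)^{2} - 472 = 13 \cdot 1 - 472 = 13 - 472 = -459$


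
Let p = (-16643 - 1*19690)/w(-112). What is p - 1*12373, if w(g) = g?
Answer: -1349443/112 ≈ -12049.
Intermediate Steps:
p = 36333/112 (p = (-16643 - 1*19690)/(-112) = (-16643 - 19690)*(-1/112) = -36333*(-1/112) = 36333/112 ≈ 324.40)
p - 1*12373 = 36333/112 - 1*12373 = 36333/112 - 12373 = -1349443/112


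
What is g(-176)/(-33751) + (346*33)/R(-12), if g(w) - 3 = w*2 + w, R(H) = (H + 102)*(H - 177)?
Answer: -62739778/95684085 ≈ -0.65570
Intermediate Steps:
R(H) = (-177 + H)*(102 + H) (R(H) = (102 + H)*(-177 + H) = (-177 + H)*(102 + H))
g(w) = 3 + 3*w (g(w) = 3 + (w*2 + w) = 3 + (2*w + w) = 3 + 3*w)
g(-176)/(-33751) + (346*33)/R(-12) = (3 + 3*(-176))/(-33751) + (346*33)/(-18054 + (-12)² - 75*(-12)) = (3 - 528)*(-1/33751) + 11418/(-18054 + 144 + 900) = -525*(-1/33751) + 11418/(-17010) = 525/33751 + 11418*(-1/17010) = 525/33751 - 1903/2835 = -62739778/95684085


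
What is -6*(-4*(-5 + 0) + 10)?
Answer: -180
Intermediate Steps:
-6*(-4*(-5 + 0) + 10) = -6*(-4*(-5) + 10) = -6*(20 + 10) = -6*30 = -180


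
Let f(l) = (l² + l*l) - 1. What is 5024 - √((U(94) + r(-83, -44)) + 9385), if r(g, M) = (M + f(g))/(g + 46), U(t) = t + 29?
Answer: 5024 - √12508331/37 ≈ 4928.4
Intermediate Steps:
f(l) = -1 + 2*l² (f(l) = (l² + l²) - 1 = 2*l² - 1 = -1 + 2*l²)
U(t) = 29 + t
r(g, M) = (-1 + M + 2*g²)/(46 + g) (r(g, M) = (M + (-1 + 2*g²))/(g + 46) = (-1 + M + 2*g²)/(46 + g))
5024 - √((U(94) + r(-83, -44)) + 9385) = 5024 - √(((29 + 94) + (-1 - 44 + 2*(-83)²)/(46 - 83)) + 9385) = 5024 - √((123 + (-1 - 44 + 2*6889)/(-37)) + 9385) = 5024 - √((123 - (-1 - 44 + 13778)/37) + 9385) = 5024 - √((123 - 1/37*13733) + 9385) = 5024 - √((123 - 13733/37) + 9385) = 5024 - √(-9182/37 + 9385) = 5024 - √(338063/37) = 5024 - √12508331/37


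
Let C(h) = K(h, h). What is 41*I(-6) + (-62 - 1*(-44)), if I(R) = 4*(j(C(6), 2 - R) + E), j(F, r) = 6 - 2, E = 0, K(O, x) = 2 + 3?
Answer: 638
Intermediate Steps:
K(O, x) = 5
C(h) = 5
j(F, r) = 4
I(R) = 16 (I(R) = 4*(4 + 0) = 4*4 = 16)
41*I(-6) + (-62 - 1*(-44)) = 41*16 + (-62 - 1*(-44)) = 656 + (-62 + 44) = 656 - 18 = 638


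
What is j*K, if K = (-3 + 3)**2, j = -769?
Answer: 0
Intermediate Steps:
K = 0 (K = 0**2 = 0)
j*K = -769*0 = 0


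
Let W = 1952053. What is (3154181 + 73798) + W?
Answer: 5180032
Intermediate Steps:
(3154181 + 73798) + W = (3154181 + 73798) + 1952053 = 3227979 + 1952053 = 5180032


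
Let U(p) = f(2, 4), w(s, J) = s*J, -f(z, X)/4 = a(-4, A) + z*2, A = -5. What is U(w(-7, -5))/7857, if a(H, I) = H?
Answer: 0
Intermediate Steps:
f(z, X) = 16 - 8*z (f(z, X) = -4*(-4 + z*2) = -4*(-4 + 2*z) = 16 - 8*z)
w(s, J) = J*s
U(p) = 0 (U(p) = 16 - 8*2 = 16 - 16 = 0)
U(w(-7, -5))/7857 = 0/7857 = 0*(1/7857) = 0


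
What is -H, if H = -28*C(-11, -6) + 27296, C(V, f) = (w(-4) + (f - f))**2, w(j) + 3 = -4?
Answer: -25924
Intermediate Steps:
w(j) = -7 (w(j) = -3 - 4 = -7)
C(V, f) = 49 (C(V, f) = (-7 + (f - f))**2 = (-7 + 0)**2 = (-7)**2 = 49)
H = 25924 (H = -28*49 + 27296 = -1372 + 27296 = 25924)
-H = -1*25924 = -25924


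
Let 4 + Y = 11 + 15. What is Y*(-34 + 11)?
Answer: -506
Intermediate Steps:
Y = 22 (Y = -4 + (11 + 15) = -4 + 26 = 22)
Y*(-34 + 11) = 22*(-34 + 11) = 22*(-23) = -506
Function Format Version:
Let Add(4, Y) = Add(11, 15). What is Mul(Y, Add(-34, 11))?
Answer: -506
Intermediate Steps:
Y = 22 (Y = Add(-4, Add(11, 15)) = Add(-4, 26) = 22)
Mul(Y, Add(-34, 11)) = Mul(22, Add(-34, 11)) = Mul(22, -23) = -506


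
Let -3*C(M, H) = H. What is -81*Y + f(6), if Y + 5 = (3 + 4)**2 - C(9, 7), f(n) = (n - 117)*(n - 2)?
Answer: -4197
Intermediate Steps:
C(M, H) = -H/3
f(n) = (-117 + n)*(-2 + n)
Y = 139/3 (Y = -5 + ((3 + 4)**2 - (-1)*7/3) = -5 + (7**2 - 1*(-7/3)) = -5 + (49 + 7/3) = -5 + 154/3 = 139/3 ≈ 46.333)
-81*Y + f(6) = -81*139/3 + (234 + 6**2 - 119*6) = -3753 + (234 + 36 - 714) = -3753 - 444 = -4197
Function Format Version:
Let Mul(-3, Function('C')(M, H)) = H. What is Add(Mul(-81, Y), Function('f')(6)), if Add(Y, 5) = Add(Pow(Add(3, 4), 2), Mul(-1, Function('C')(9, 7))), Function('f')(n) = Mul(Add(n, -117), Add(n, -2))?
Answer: -4197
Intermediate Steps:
Function('C')(M, H) = Mul(Rational(-1, 3), H)
Function('f')(n) = Mul(Add(-117, n), Add(-2, n))
Y = Rational(139, 3) (Y = Add(-5, Add(Pow(Add(3, 4), 2), Mul(-1, Mul(Rational(-1, 3), 7)))) = Add(-5, Add(Pow(7, 2), Mul(-1, Rational(-7, 3)))) = Add(-5, Add(49, Rational(7, 3))) = Add(-5, Rational(154, 3)) = Rational(139, 3) ≈ 46.333)
Add(Mul(-81, Y), Function('f')(6)) = Add(Mul(-81, Rational(139, 3)), Add(234, Pow(6, 2), Mul(-119, 6))) = Add(-3753, Add(234, 36, -714)) = Add(-3753, -444) = -4197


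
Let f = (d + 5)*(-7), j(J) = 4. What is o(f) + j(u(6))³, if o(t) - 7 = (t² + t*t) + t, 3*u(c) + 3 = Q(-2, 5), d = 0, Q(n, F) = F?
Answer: 2486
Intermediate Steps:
u(c) = ⅔ (u(c) = -1 + (⅓)*5 = -1 + 5/3 = ⅔)
f = -35 (f = (0 + 5)*(-7) = 5*(-7) = -35)
o(t) = 7 + t + 2*t² (o(t) = 7 + ((t² + t*t) + t) = 7 + ((t² + t²) + t) = 7 + (2*t² + t) = 7 + (t + 2*t²) = 7 + t + 2*t²)
o(f) + j(u(6))³ = (7 - 35 + 2*(-35)²) + 4³ = (7 - 35 + 2*1225) + 64 = (7 - 35 + 2450) + 64 = 2422 + 64 = 2486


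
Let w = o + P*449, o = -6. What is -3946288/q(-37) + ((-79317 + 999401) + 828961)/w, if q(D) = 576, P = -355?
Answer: -39378106463/5738436 ≈ -6862.2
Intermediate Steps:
w = -159401 (w = -6 - 355*449 = -6 - 159395 = -159401)
-3946288/q(-37) + ((-79317 + 999401) + 828961)/w = -3946288/576 + ((-79317 + 999401) + 828961)/(-159401) = -3946288*1/576 + (920084 + 828961)*(-1/159401) = -246643/36 + 1749045*(-1/159401) = -246643/36 - 1749045/159401 = -39378106463/5738436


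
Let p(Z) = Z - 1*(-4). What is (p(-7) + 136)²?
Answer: 17689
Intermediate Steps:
p(Z) = 4 + Z (p(Z) = Z + 4 = 4 + Z)
(p(-7) + 136)² = ((4 - 7) + 136)² = (-3 + 136)² = 133² = 17689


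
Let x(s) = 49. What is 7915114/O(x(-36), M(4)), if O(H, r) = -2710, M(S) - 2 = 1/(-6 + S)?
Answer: -3957557/1355 ≈ -2920.7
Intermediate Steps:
M(S) = 2 + 1/(-6 + S)
7915114/O(x(-36), M(4)) = 7915114/(-2710) = 7915114*(-1/2710) = -3957557/1355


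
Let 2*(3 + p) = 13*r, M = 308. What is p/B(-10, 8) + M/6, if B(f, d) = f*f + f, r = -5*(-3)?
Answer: 3143/60 ≈ 52.383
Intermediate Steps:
r = 15
p = 189/2 (p = -3 + (13*15)/2 = -3 + (½)*195 = -3 + 195/2 = 189/2 ≈ 94.500)
B(f, d) = f + f² (B(f, d) = f² + f = f + f²)
p/B(-10, 8) + M/6 = 189/(2*((-10*(1 - 10)))) + 308/6 = 189/(2*((-10*(-9)))) + 308*(⅙) = (189/2)/90 + 154/3 = (189/2)*(1/90) + 154/3 = 21/20 + 154/3 = 3143/60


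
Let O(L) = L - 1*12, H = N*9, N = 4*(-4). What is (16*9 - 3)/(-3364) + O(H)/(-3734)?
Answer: -855/6280588 ≈ -0.00013613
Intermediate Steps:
N = -16
H = -144 (H = -16*9 = -144)
O(L) = -12 + L (O(L) = L - 12 = -12 + L)
(16*9 - 3)/(-3364) + O(H)/(-3734) = (16*9 - 3)/(-3364) + (-12 - 144)/(-3734) = (144 - 3)*(-1/3364) - 156*(-1/3734) = 141*(-1/3364) + 78/1867 = -141/3364 + 78/1867 = -855/6280588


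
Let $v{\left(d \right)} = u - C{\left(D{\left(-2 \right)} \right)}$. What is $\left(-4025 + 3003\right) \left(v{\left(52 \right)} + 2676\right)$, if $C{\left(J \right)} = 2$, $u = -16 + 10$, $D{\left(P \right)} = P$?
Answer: $-2726696$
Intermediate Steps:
$u = -6$
$v{\left(d \right)} = -8$ ($v{\left(d \right)} = -6 - 2 = -8$)
$\left(-4025 + 3003\right) \left(v{\left(52 \right)} + 2676\right) = \left(-4025 + 3003\right) \left(-8 + 2676\right) = \left(-1022\right) 2668 = -2726696$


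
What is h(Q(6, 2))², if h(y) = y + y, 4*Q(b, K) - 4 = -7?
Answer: 9/4 ≈ 2.2500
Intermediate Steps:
Q(b, K) = -¾ (Q(b, K) = 1 + (¼)*(-7) = 1 - 7/4 = -¾)
h(y) = 2*y
h(Q(6, 2))² = (2*(-¾))² = (-3/2)² = 9/4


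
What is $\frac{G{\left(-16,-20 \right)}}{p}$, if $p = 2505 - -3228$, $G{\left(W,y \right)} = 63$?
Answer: $\frac{1}{91} \approx 0.010989$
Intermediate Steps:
$p = 5733$ ($p = 2505 + 3228 = 5733$)
$\frac{G{\left(-16,-20 \right)}}{p} = \frac{63}{5733} = 63 \cdot \frac{1}{5733} = \frac{1}{91}$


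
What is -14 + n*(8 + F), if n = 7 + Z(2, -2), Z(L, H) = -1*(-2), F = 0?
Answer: 58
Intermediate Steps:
Z(L, H) = 2
n = 9 (n = 7 + 2 = 9)
-14 + n*(8 + F) = -14 + 9*(8 + 0) = -14 + 9*8 = -14 + 72 = 58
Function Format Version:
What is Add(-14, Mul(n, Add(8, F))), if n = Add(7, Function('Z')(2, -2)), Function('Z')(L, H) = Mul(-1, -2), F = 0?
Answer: 58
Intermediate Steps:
Function('Z')(L, H) = 2
n = 9 (n = Add(7, 2) = 9)
Add(-14, Mul(n, Add(8, F))) = Add(-14, Mul(9, Add(8, 0))) = Add(-14, Mul(9, 8)) = Add(-14, 72) = 58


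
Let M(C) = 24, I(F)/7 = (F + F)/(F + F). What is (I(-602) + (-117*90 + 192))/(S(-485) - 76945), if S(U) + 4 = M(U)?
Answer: 10331/76925 ≈ 0.13430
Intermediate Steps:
I(F) = 7 (I(F) = 7*((F + F)/(F + F)) = 7*((2*F)/((2*F))) = 7*((2*F)*(1/(2*F))) = 7*1 = 7)
S(U) = 20 (S(U) = -4 + 24 = 20)
(I(-602) + (-117*90 + 192))/(S(-485) - 76945) = (7 + (-117*90 + 192))/(20 - 76945) = (7 + (-10530 + 192))/(-76925) = (7 - 10338)*(-1/76925) = -10331*(-1/76925) = 10331/76925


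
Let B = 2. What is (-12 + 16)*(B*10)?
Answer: 80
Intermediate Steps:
(-12 + 16)*(B*10) = (-12 + 16)*(2*10) = 4*20 = 80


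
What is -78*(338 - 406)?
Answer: 5304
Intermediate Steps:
-78*(338 - 406) = -78*(-68) = 5304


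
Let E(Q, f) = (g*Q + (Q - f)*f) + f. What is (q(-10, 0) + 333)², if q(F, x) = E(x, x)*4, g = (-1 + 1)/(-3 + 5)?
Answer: 110889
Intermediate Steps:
g = 0 (g = 0/2 = 0*(½) = 0)
E(Q, f) = f + f*(Q - f) (E(Q, f) = (0*Q + (Q - f)*f) + f = (0 + f*(Q - f)) + f = f*(Q - f) + f = f + f*(Q - f))
q(F, x) = 4*x (q(F, x) = (x*(1 + x - x))*4 = (x*1)*4 = x*4 = 4*x)
(q(-10, 0) + 333)² = (4*0 + 333)² = (0 + 333)² = 333² = 110889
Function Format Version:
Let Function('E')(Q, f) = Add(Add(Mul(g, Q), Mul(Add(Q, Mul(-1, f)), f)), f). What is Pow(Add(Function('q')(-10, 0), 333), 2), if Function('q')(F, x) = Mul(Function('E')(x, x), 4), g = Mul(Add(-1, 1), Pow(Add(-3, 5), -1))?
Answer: 110889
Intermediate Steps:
g = 0 (g = Mul(0, Pow(2, -1)) = Mul(0, Rational(1, 2)) = 0)
Function('E')(Q, f) = Add(f, Mul(f, Add(Q, Mul(-1, f)))) (Function('E')(Q, f) = Add(Add(Mul(0, Q), Mul(Add(Q, Mul(-1, f)), f)), f) = Add(Add(0, Mul(f, Add(Q, Mul(-1, f)))), f) = Add(Mul(f, Add(Q, Mul(-1, f))), f) = Add(f, Mul(f, Add(Q, Mul(-1, f)))))
Function('q')(F, x) = Mul(4, x) (Function('q')(F, x) = Mul(Mul(x, Add(1, x, Mul(-1, x))), 4) = Mul(Mul(x, 1), 4) = Mul(x, 4) = Mul(4, x))
Pow(Add(Function('q')(-10, 0), 333), 2) = Pow(Add(Mul(4, 0), 333), 2) = Pow(Add(0, 333), 2) = Pow(333, 2) = 110889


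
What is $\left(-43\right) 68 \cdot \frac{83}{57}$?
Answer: $- \frac{242692}{57} \approx -4257.8$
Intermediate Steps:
$\left(-43\right) 68 \cdot \frac{83}{57} = - 2924 \cdot 83 \cdot \frac{1}{57} = \left(-2924\right) \frac{83}{57} = - \frac{242692}{57}$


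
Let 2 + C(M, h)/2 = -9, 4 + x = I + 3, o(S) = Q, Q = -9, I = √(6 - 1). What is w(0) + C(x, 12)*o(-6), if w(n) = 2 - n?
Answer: 200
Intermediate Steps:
I = √5 ≈ 2.2361
o(S) = -9
x = -1 + √5 (x = -4 + (√5 + 3) = -4 + (3 + √5) = -1 + √5 ≈ 1.2361)
C(M, h) = -22 (C(M, h) = -4 + 2*(-9) = -4 - 18 = -22)
w(0) + C(x, 12)*o(-6) = (2 - 1*0) - 22*(-9) = (2 + 0) + 198 = 2 + 198 = 200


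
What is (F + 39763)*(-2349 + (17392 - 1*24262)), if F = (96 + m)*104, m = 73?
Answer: -528608241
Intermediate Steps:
F = 17576 (F = (96 + 73)*104 = 169*104 = 17576)
(F + 39763)*(-2349 + (17392 - 1*24262)) = (17576 + 39763)*(-2349 + (17392 - 1*24262)) = 57339*(-2349 + (17392 - 24262)) = 57339*(-2349 - 6870) = 57339*(-9219) = -528608241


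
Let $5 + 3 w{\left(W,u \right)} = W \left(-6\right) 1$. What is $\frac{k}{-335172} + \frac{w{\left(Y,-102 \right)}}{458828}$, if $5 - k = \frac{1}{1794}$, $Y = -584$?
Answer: $\frac{174299833703}{68973154839576} \approx 0.0025271$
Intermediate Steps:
$k = \frac{8969}{1794}$ ($k = 5 - \frac{1}{1794} = \frac{8969}{1794} \approx 4.9994$)
$w{\left(W,u \right)} = - \frac{5}{3} - 2 W$ ($w{\left(W,u \right)} = - \frac{5}{3} + \frac{W \left(-6\right) 1}{3} = - \frac{5}{3} + \frac{- 6 W 1}{3} = - \frac{5}{3} + \frac{\left(-6\right) W}{3} = - \frac{5}{3} - 2 W$)
$\frac{k}{-335172} + \frac{w{\left(Y,-102 \right)}}{458828} = \frac{8969}{1794 \left(-335172\right)} + \frac{- \frac{5}{3} - -1168}{458828} = \frac{8969}{1794} \left(- \frac{1}{335172}\right) + \left(- \frac{5}{3} + 1168\right) \frac{1}{458828} = - \frac{8969}{601298568} + \frac{3499}{3} \cdot \frac{1}{458828} = - \frac{8969}{601298568} + \frac{3499}{1376484} = \frac{174299833703}{68973154839576}$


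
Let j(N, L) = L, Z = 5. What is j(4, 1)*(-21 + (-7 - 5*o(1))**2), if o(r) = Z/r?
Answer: 1003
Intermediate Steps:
o(r) = 5/r
j(4, 1)*(-21 + (-7 - 5*o(1))**2) = 1*(-21 + (-7 - 25/1)**2) = 1*(-21 + (-7 - 25)**2) = 1*(-21 + (-32)**2) = 1*(-21 + 1024) = 1*1003 = 1003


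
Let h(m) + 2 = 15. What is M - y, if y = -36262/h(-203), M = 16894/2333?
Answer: 84818868/30329 ≈ 2796.6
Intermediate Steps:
h(m) = 13 (h(m) = -2 + 15 = 13)
M = 16894/2333 (M = 16894*(1/2333) = 16894/2333 ≈ 7.2413)
y = -36262/13 ≈ -2789.4
M - y = 16894/2333 - 1*(-36262/13) = 16894/2333 + 36262/13 = 84818868/30329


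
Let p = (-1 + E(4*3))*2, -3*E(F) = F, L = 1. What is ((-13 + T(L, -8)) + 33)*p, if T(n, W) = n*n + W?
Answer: -130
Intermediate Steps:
E(F) = -F/3
T(n, W) = W + n² (T(n, W) = n² + W = W + n²)
p = -10 (p = (-1 - 4*3/3)*2 = (-1 - ⅓*12)*2 = (-1 - 4)*2 = -5*2 = -10)
((-13 + T(L, -8)) + 33)*p = ((-13 + (-8 + 1²)) + 33)*(-10) = ((-13 + (-8 + 1)) + 33)*(-10) = ((-13 - 7) + 33)*(-10) = (-20 + 33)*(-10) = 13*(-10) = -130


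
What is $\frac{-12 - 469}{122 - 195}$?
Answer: $\frac{481}{73} \approx 6.589$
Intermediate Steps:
$\frac{-12 - 469}{122 - 195} = - \frac{481}{122 - 195} = - \frac{481}{-73} = \left(-481\right) \left(- \frac{1}{73}\right) = \frac{481}{73}$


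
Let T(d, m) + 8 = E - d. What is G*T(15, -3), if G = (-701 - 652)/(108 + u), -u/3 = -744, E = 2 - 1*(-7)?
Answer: 3157/390 ≈ 8.0949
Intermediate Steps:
E = 9 (E = 2 + 7 = 9)
u = 2232 (u = -3*(-744) = 2232)
T(d, m) = 1 - d (T(d, m) = -8 + (9 - d) = 1 - d)
G = -451/780 (G = (-701 - 652)/(108 + 2232) = -1353/2340 = -1353*1/2340 = -451/780 ≈ -0.57821)
G*T(15, -3) = -451*(1 - 1*15)/780 = -451*(1 - 15)/780 = -451/780*(-14) = 3157/390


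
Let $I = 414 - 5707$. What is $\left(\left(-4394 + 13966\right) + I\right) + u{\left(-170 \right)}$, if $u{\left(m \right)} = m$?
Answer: $4109$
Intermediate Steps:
$I = -5293$
$\left(\left(-4394 + 13966\right) + I\right) + u{\left(-170 \right)} = \left(\left(-4394 + 13966\right) - 5293\right) - 170 = \left(9572 - 5293\right) - 170 = 4279 - 170 = 4109$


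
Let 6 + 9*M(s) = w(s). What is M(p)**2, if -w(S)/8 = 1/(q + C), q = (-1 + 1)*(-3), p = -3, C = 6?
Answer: 484/729 ≈ 0.66392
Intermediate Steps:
q = 0 (q = 0*(-3) = 0)
w(S) = -4/3 (w(S) = -8/(0 + 6) = -8/6 = -8*1/6 = -4/3)
M(s) = -22/27 (M(s) = -2/3 + (1/9)*(-4/3) = -2/3 - 4/27 = -22/27)
M(p)**2 = (-22/27)**2 = 484/729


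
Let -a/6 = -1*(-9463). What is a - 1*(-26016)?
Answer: -30762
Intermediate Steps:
a = -56778 (a = -(-6)*(-9463) = -6*9463 = -56778)
a - 1*(-26016) = -56778 - 1*(-26016) = -56778 + 26016 = -30762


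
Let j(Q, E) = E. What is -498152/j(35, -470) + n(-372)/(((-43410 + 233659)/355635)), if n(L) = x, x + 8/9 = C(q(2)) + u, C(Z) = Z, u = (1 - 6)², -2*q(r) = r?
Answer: 49317953124/44708515 ≈ 1103.1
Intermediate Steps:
q(r) = -r/2
u = 25 (u = (-5)² = 25)
x = 208/9 (x = -8/9 + (-½*2 + 25) = -8/9 + (-1 + 25) = -8/9 + 24 = 208/9 ≈ 23.111)
n(L) = 208/9
-498152/j(35, -470) + n(-372)/(((-43410 + 233659)/355635)) = -498152/(-470) + 208/(9*(((-43410 + 233659)/355635))) = -498152*(-1/470) + 208/(9*((190249*(1/355635)))) = 249076/235 + 208/(9*(190249/355635)) = 249076/235 + (208/9)*(355635/190249) = 249076/235 + 8219120/190249 = 49317953124/44708515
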